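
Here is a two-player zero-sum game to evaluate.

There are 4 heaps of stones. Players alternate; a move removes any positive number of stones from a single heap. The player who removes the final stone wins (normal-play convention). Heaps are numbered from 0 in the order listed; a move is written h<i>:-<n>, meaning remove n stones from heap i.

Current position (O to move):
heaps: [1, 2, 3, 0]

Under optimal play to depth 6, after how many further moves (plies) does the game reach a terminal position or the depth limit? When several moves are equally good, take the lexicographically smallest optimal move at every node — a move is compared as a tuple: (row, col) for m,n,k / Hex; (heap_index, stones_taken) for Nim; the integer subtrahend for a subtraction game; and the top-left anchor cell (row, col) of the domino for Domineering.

PV length from [(1,2,3,0)]: 6 plies

[(1,2,3,0)] O move#1: h0:-1:-1/(0,2,3,0)*, h1:-1:-1/(1,1,3,0), h1:-2:-1/(1,0,3,0), h2:-1:-1/(1,2,2,0), h2:-2:-1/(1,2,1,0), h2:-3:-1/(1,2,0,0)
[(0,2,3,0)] X move#2: h1:-1:-1/(0,1,3,0), h1:-2:-1/(0,0,3,0), h2:-1:+1/(0,2,2,0)*, h2:-2:-1/(0,2,1,0), h2:-3:-1/(0,2,0,0)
[(0,2,2,0)] O move#3: h1:-1:-1/(0,1,2,0)*, h1:-2:-1/(0,0,2,0), h2:-1:-1/(0,2,1,0), h2:-2:-1/(0,2,0,0)
[(0,1,2,0)] X move#4: h1:-1:-1/(0,0,2,0), h2:-1:+1/(0,1,1,0)*, h2:-2:-1/(0,1,0,0)
[(0,1,1,0)] O move#5: h1:-1:-1/(0,0,1,0)*, h2:-1:-1/(0,1,0,0)
[(0,0,1,0)] X move#6: h2:-1:+1/(0,0,0,0)*
[(0,0,0,0)] end (terminal -1, O#7); searched (1,2,3,0) to 6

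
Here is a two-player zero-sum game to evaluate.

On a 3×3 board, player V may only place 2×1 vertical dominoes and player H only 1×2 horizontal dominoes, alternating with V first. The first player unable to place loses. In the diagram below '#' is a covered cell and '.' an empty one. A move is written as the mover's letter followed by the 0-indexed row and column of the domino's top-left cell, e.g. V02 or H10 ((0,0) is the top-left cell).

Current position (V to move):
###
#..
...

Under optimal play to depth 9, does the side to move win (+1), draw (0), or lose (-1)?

ply 1, V at ###/#../... | V11=+1→###/##./.#.*; V12=-1→###/#.#/..#
ply 2: ###/##./.#. is terminal -1 (H); from ###/#../... depth 9

value(###/#../..., V) = +1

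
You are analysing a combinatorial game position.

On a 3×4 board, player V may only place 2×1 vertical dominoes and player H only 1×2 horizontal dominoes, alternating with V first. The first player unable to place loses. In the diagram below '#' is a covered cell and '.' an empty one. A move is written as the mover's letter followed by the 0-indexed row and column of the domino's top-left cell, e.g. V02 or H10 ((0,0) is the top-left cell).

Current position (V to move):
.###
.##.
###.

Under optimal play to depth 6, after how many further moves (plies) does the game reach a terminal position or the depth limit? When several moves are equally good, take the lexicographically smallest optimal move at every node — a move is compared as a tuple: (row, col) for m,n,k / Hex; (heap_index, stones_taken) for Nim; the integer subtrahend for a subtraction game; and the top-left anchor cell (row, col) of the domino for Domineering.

p1 V@[.###/.##./###.]: V00[####/###./###.]+1* V13[.###/.###/####]+1
p2 H@[####/###./###.] terminal -1; root [.###/.##./###.] d6

PV length from [.###/.##./###.]: 1 ply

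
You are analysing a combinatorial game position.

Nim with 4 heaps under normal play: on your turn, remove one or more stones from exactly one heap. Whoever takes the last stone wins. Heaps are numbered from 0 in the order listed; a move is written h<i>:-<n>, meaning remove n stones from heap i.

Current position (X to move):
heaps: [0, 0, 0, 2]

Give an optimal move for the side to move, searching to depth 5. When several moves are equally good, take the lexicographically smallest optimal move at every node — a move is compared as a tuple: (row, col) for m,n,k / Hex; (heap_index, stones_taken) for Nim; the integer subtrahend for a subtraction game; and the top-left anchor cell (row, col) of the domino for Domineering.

p1 X@[(0,0,0,2)]: h3:-1[(0,0,0,1)]-1 h3:-2[(0,0,0,0)]+1*
p2 O@[(0,0,0,0)] terminal -1; root [(0,0,0,2)] d5

X's best at [(0,0,0,2)]: h3:-2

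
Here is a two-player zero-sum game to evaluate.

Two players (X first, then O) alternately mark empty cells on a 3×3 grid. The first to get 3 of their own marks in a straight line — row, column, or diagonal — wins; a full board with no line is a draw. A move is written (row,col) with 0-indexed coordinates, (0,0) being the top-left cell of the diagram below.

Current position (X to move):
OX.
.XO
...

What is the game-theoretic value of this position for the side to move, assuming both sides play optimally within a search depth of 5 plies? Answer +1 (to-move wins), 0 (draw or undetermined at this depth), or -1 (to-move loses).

value(OX./.XO/..., X) = +1

p1 X@[OX./.XO/...]: (0,2)[OXX/.XO/...]+1* (1,0)[OX./XXO/...]+0 (2,0)[OX./.XO/X..]+1 (2,1)[OX./.XO/.X.]+1 (2,2)[OX./.XO/..X]+0
p2 O@[OXX/.XO/...]: (1,0)[OXX/OXO/...]-1* (2,0)[OXX/.XO/O..]-1 (2,1)[OXX/.XO/.O.]-1 (2,2)[OXX/.XO/..O]-1
p3 X@[OXX/OXO/...]: (2,0)[OXX/OXO/X..]+1* (2,1)[OXX/OXO/.X.]+1 (2,2)[OXX/OXO/..X]-1
p4 O@[OXX/OXO/X..] terminal -1; root [OX./.XO/...] d5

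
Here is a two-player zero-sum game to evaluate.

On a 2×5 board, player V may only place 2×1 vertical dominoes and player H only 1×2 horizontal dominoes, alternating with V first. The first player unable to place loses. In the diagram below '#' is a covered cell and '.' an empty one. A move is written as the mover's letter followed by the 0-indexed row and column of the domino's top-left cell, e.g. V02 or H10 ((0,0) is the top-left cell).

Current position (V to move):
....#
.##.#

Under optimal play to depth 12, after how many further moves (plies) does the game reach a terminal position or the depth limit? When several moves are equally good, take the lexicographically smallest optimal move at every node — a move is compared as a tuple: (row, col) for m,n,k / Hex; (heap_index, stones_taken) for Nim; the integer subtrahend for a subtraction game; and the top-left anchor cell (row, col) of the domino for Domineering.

p1 V@[....#/.##.#]: V00[#...#/###.#]-1* V03[...##/.####]-1
p2 H@[#...#/###.#]: H01[###.#/###.#]-1 H02[#.###/###.#]+1*
p3 V@[#.###/###.#] terminal -1; root [....#/.##.#] d12

PV length from [....#/.##.#]: 2 plies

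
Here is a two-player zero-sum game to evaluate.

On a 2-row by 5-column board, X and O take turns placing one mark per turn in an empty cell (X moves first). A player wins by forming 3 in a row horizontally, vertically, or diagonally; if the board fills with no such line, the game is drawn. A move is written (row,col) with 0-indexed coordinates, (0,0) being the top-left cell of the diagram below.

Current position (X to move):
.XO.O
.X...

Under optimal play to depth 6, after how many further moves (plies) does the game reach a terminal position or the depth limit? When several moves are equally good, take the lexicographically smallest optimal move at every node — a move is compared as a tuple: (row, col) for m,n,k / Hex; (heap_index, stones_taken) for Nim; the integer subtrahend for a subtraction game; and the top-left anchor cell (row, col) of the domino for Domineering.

PV length from [.XO.O/.X...]: 6 plies

ply 1, X at .XO.O/.X... | (0,0)=-1→XXO.O/.X...; (0,3)=+0→.XOXO/.X...*; (1,0)=-1→.XO.O/XX...; (1,2)=-1→.XO.O/.XX..; (1,3)=-1→.XO.O/.X.X.; (1,4)=-1→.XO.O/.X..X
ply 2, O at .XOXO/.X... | (0,0)=-1→OXOXO/.X...; (1,0)=+0→.XOXO/OX...*; (1,2)=+0→.XOXO/.XO..; (1,3)=+0→.XOXO/.X.O.; (1,4)=-1→.XOXO/.X..O
ply 3, X at .XOXO/OX... | (0,0)=+0→XXOXO/OX...*; (1,2)=+0→.XOXO/OXX..; (1,3)=+0→.XOXO/OX.X.; (1,4)=+0→.XOXO/OX..X
ply 4, O at XXOXO/OX... | (1,2)=+0→XXOXO/OXO..*; (1,3)=+0→XXOXO/OX.O.; (1,4)=+0→XXOXO/OX..O
ply 5, X at XXOXO/OXO.. | (1,3)=+0→XXOXO/OXOX.*; (1,4)=+0→XXOXO/OXO.X
ply 6, O at XXOXO/OXOX. | (1,4)=+0→XXOXO/OXOXO*
ply 7: XXOXO/OXOXO is terminal +0 (X); from .XO.O/.X... depth 6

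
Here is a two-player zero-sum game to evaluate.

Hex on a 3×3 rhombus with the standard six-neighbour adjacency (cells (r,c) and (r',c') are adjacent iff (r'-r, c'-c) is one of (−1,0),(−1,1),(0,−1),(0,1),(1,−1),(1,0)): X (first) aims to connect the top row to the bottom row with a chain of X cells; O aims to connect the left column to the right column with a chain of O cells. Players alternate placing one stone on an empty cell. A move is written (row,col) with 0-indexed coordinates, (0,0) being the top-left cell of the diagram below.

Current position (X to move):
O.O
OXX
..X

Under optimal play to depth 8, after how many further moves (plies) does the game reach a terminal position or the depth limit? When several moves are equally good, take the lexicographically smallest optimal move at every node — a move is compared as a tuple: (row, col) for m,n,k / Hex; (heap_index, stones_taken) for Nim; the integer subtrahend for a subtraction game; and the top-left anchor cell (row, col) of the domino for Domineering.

PV length from [O.O/OXX/..X]: 1 ply

[O.O/OXX/..X] X move#1: (0,1):+1/OXO/OXX/..X*, (2,0):-1/O.O/OXX/X.X, (2,1):-1/O.O/OXX/.XX
[OXO/OXX/..X] end (terminal -1, O#2); searched O.O/OXX/..X to 8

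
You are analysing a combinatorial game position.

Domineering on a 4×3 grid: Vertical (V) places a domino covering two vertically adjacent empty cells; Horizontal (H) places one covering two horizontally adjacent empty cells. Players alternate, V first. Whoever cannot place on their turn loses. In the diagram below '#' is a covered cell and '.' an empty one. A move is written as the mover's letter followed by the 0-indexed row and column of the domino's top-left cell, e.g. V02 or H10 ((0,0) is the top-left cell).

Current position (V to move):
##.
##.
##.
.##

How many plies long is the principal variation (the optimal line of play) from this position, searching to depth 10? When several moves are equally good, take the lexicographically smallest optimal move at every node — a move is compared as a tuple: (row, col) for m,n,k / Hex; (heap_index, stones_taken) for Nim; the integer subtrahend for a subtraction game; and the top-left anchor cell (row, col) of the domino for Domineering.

[##./##./##./.##] V move#1: V02:+1/###/###/##./.##*, V12:+1/##./###/###/.##
[###/###/##./.##] end (terminal -1, H#2); searched ##./##./##./.## to 10

PV length from [##./##./##./.##]: 1 ply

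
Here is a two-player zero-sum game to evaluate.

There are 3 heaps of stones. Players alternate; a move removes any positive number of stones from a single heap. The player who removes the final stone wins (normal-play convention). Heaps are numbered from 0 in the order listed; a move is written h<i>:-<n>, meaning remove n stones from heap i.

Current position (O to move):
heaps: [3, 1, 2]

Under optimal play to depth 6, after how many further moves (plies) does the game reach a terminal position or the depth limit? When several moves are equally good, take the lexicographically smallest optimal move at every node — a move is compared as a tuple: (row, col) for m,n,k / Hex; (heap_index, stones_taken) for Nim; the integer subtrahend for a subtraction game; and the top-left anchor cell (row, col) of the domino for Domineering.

PV length from [(3,1,2)]: 6 plies

ply 1, O at (3,1,2) | h0:-1=-1→(2,1,2)*; h0:-2=-1→(1,1,2); h0:-3=-1→(0,1,2); h1:-1=-1→(3,0,2); h2:-1=-1→(3,1,1); h2:-2=-1→(3,1,0)
ply 2, X at (2,1,2) | h0:-1=-1→(1,1,2); h0:-2=-1→(0,1,2); h1:-1=+1→(2,0,2)*; h2:-1=-1→(2,1,1); h2:-2=-1→(2,1,0)
ply 3, O at (2,0,2) | h0:-1=-1→(1,0,2)*; h0:-2=-1→(0,0,2); h2:-1=-1→(2,0,1); h2:-2=-1→(2,0,0)
ply 4, X at (1,0,2) | h0:-1=-1→(0,0,2); h2:-1=+1→(1,0,1)*; h2:-2=-1→(1,0,0)
ply 5, O at (1,0,1) | h0:-1=-1→(0,0,1)*; h2:-1=-1→(1,0,0)
ply 6, X at (0,0,1) | h2:-1=+1→(0,0,0)*
ply 7: (0,0,0) is terminal -1 (O); from (3,1,2) depth 6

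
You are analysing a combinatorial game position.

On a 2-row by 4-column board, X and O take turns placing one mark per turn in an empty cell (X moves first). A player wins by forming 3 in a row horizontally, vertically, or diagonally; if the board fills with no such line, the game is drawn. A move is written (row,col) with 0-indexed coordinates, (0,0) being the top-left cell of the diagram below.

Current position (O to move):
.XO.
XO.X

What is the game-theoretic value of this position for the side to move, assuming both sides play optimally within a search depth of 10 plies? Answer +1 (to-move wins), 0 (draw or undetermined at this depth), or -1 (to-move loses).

value(.XO./XO.X, O) = 0

ply 1, O at .XO./XO.X | (0,0)=+0→OXO./XO.X*; (0,3)=+0→.XOO/XO.X; (1,2)=+0→.XO./XOOX
ply 2, X at OXO./XO.X | (0,3)=+0→OXOX/XO.X*; (1,2)=+0→OXO./XOXX
ply 3, O at OXOX/XO.X | (1,2)=+0→OXOX/XOOX*
ply 4: OXOX/XOOX is terminal +0 (X); from .XO./XO.X depth 10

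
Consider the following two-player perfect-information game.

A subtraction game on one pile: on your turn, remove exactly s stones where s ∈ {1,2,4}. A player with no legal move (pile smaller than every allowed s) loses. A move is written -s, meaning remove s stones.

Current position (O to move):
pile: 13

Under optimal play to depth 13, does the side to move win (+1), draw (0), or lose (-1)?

value(13, O) = +1

[13] O move#1: -1:+1/12*, -2:-1/11, -4:+1/9
[12] X move#2: -1:-1/11*, -2:-1/10, -4:-1/8
[11] O move#3: -1:-1/10, -2:+1/9*, -4:-1/7
[9] X move#4: -1:-1/8*, -2:-1/7, -4:-1/5
[8] O move#5: -1:-1/7, -2:+1/6*, -4:-1/4
[6] X move#6: -1:-1/5*, -2:-1/4, -4:-1/2
[5] O move#7: -1:-1/4, -2:+1/3*, -4:-1/1
[3] X move#8: -1:-1/2*, -2:-1/1
[2] O move#9: -1:-1/1, -2:+1/0*
[0] end (terminal -1, X#10); searched 13 to 13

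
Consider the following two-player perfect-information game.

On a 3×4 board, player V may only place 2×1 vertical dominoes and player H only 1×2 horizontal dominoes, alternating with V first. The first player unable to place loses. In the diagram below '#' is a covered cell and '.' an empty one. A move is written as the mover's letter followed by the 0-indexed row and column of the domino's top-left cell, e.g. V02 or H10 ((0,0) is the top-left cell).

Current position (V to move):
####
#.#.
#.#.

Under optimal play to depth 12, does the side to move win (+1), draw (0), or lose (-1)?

value(####/#.#./#.#., V) = +1

ply 1, V at ####/#.#./#.#. | V11=+1→####/###./###.*; V13=+1→####/#.##/#.##
ply 2: ####/###./###. is terminal -1 (H); from ####/#.#./#.#. depth 12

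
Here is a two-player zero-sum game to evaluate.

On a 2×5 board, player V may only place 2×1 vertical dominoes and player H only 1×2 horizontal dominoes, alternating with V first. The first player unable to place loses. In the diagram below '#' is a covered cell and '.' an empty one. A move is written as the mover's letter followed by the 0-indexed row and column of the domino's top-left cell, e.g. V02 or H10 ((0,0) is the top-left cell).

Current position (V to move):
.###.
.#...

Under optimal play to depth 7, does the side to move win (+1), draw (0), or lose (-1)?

value(.###./.#..., V) = +1

[.###./.#...] V move#1: V00:-1/####./##..., V04:+1/.####/.#..#*
[.####/.#..#] H move#2: H12:-1/.####/.####*
[.####/.####] V move#3: V00:+1/#####/#####*
[#####/#####] end (terminal -1, H#4); searched .###./.#... to 7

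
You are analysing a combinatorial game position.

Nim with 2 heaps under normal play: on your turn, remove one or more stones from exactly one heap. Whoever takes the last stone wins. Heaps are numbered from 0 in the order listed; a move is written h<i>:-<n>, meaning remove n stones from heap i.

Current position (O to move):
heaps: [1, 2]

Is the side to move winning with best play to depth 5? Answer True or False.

ply 1, O at (1,2) | h0:-1=-1→(0,2); h1:-1=+1→(1,1)*; h1:-2=-1→(1,0)
ply 2, X at (1,1) | h0:-1=-1→(0,1)*; h1:-1=-1→(1,0)
ply 3, O at (0,1) | h1:-1=+1→(0,0)*
ply 4: (0,0) is terminal -1 (X); from (1,2) depth 5

O winning at [(1,2)]: True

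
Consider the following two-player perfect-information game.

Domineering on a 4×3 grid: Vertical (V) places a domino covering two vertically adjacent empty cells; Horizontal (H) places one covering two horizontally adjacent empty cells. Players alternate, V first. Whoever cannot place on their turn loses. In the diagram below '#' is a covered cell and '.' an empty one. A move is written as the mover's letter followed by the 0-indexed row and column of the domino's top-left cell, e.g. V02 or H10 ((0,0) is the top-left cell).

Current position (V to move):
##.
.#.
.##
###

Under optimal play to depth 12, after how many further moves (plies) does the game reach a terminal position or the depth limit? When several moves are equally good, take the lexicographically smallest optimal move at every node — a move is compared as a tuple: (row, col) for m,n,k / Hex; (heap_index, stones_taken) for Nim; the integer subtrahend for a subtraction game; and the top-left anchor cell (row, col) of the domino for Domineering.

p1 V@[##./.#./.##/###]: V02[###/.##/.##/###]+1* V10[##./##./###/###]+1
p2 H@[###/.##/.##/###] terminal -1; root [##./.#./.##/###] d12

PV length from [##./.#./.##/###]: 1 ply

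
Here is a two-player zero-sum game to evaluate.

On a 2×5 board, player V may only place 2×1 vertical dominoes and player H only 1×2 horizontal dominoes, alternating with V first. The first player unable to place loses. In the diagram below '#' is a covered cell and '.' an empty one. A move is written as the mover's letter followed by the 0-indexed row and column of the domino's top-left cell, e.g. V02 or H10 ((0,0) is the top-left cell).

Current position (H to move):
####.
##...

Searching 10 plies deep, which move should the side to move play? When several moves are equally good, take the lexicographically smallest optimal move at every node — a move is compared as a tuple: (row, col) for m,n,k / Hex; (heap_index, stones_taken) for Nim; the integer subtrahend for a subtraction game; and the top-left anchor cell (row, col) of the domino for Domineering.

p1 H@[####./##...]: H12[####./####.]-1 H13[####./##.##]+1*
p2 V@[####./##.##] terminal -1; root [####./##...] d10

H's best at [####./##...]: H13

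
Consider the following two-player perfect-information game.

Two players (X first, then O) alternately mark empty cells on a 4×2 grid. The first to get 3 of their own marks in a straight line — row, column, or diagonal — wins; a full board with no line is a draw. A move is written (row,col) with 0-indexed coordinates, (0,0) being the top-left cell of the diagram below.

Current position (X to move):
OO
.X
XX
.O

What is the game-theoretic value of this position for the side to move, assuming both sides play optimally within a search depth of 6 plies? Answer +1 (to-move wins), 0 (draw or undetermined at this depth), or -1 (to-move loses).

[OO/.X/XX/.O] X move#1: (1,0):+0/OO/XX/XX/.O*, (3,0):+0/OO/.X/XX/XO
[OO/XX/XX/.O] O move#2: (3,0):+0/OO/XX/XX/OO*
[OO/XX/XX/OO] end (terminal +0, X#3); searched OO/.X/XX/.O to 6

value(OO/.X/XX/.O, X) = 0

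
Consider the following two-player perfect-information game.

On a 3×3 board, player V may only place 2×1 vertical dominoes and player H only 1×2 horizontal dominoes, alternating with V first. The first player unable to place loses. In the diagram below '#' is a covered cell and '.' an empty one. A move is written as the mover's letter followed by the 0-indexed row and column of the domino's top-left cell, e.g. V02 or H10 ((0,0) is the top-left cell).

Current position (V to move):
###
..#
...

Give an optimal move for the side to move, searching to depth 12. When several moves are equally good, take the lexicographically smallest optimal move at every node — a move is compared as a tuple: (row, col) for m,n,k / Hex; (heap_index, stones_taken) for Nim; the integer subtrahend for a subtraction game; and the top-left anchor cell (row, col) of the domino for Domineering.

V's best at [###/..#/...]: V11

ply 1, V at ###/..#/... | V10=-1→###/#.#/#..; V11=+1→###/.##/.#.*
ply 2: ###/.##/.#. is terminal -1 (H); from ###/..#/... depth 12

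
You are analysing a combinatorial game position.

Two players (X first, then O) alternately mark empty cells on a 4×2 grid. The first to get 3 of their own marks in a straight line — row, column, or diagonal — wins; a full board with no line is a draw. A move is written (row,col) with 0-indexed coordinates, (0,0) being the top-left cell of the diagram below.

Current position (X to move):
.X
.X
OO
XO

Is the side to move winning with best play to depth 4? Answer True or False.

X winning at [.X/.X/OO/XO]: False

ply 1, X at .X/.X/OO/XO | (0,0)=+0→XX/.X/OO/XO*; (1,0)=+0→.X/XX/OO/XO
ply 2, O at XX/.X/OO/XO | (1,0)=+0→XX/OX/OO/XO*
ply 3: XX/OX/OO/XO is terminal +0 (X); from .X/.X/OO/XO depth 4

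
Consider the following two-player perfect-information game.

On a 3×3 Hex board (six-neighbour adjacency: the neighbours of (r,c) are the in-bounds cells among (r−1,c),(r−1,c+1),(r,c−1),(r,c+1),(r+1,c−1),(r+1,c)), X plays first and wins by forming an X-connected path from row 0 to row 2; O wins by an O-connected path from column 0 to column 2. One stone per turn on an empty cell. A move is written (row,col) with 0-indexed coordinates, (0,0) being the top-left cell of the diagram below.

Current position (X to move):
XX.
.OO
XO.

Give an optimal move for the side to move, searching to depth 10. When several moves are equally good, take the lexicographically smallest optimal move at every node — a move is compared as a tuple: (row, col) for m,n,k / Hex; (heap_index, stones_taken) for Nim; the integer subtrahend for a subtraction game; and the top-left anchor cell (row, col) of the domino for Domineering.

ply 1, X at XX./.OO/XO. | (0,2)=-1→XXX/.OO/XO.; (1,0)=+1→XX./XOO/XO.*; (2,2)=-1→XX./.OO/XOX
ply 2: XX./XOO/XO. is terminal -1 (O); from XX./.OO/XO. depth 10

X's best at [XX./.OO/XO.]: (1,0)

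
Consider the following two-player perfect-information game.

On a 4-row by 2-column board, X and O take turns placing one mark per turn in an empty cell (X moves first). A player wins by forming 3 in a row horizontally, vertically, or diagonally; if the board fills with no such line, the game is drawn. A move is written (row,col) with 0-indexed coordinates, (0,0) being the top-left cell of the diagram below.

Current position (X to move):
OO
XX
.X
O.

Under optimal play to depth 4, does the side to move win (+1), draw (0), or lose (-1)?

ply 1, X at OO/XX/.X/O. | (2,0)=+0→OO/XX/XX/O.; (3,1)=+1→OO/XX/.X/OX*
ply 2: OO/XX/.X/OX is terminal -1 (O); from OO/XX/.X/O. depth 4

value(OO/XX/.X/O., X) = +1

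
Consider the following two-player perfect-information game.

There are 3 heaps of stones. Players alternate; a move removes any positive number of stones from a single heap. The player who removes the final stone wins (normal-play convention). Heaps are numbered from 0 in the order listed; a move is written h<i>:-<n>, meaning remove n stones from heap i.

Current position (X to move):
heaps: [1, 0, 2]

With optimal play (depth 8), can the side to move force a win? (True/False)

p1 X@[(1,0,2)]: h0:-1[(0,0,2)]-1 h2:-1[(1,0,1)]+1* h2:-2[(1,0,0)]-1
p2 O@[(1,0,1)]: h0:-1[(0,0,1)]-1* h2:-1[(1,0,0)]-1
p3 X@[(0,0,1)]: h2:-1[(0,0,0)]+1*
p4 O@[(0,0,0)] terminal -1; root [(1,0,2)] d8

X winning at [(1,0,2)]: True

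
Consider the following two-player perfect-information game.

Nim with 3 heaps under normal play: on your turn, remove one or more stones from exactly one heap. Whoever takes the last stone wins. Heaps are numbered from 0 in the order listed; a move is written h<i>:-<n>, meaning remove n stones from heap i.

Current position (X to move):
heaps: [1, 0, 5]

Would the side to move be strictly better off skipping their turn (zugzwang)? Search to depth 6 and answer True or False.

zugzwang((1,0,5), X) = False

[(1,0,5)] X move#1: h0:-1:-1/(0,0,5), h2:-1:-1/(1,0,4), h2:-2:-1/(1,0,3), h2:-3:-1/(1,0,2), h2:-4:+1/(1,0,1)*, h2:-5:-1/(1,0,0)
[(1,0,1)] O move#2: h0:-1:-1/(0,0,1)*, h2:-1:-1/(1,0,0)
[(0,0,1)] X move#3: h2:-1:+1/(0,0,0)*
[(0,0,0)] end (terminal -1, O#4); searched (1,0,5) to 6
pass branch (O moves first from the same position):
  | [(1,0,5)] O move#1: h0:-1:-1/(0,0,5), h2:-1:-1/(1,0,4), h2:-2:-1/(1,0,3), h2:-3:-1/(1,0,2), h2:-4:+1/(1,0,1)*, h2:-5:-1/(1,0,0)
  | [(1,0,1)] X move#2: h0:-1:-1/(0,0,1)*, h2:-1:-1/(1,0,0)
  | [(0,0,1)] O move#3: h2:-1:+1/(0,0,0)*
  | [(0,0,0)] end (terminal -1, X#4); searched (1,0,5) to 6
X moving scores +1; X passing scores -1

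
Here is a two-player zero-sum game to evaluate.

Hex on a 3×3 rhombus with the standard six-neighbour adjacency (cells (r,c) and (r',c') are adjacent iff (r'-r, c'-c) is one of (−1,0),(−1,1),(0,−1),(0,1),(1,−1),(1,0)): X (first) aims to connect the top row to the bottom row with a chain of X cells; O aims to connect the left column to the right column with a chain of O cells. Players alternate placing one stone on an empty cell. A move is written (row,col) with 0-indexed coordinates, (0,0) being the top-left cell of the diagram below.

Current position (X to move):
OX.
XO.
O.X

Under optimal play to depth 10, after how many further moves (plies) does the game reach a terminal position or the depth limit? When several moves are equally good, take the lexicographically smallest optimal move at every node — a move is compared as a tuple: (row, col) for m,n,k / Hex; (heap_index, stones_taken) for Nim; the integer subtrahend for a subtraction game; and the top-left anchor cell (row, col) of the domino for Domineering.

ply 1, X at OX./XO./O.X | (0,2)=-1→OXX/XO./O.X*; (1,2)=-1→OX./XOX/O.X; (2,1)=-1→OX./XO./OXX
ply 2, O at OXX/XO./O.X | (1,2)=+1→OXX/XOO/O.X*; (2,1)=-1→OXX/XO./OOX
ply 3: OXX/XOO/O.X is terminal -1 (X); from OX./XO./O.X depth 10

PV length from [OX./XO./O.X]: 2 plies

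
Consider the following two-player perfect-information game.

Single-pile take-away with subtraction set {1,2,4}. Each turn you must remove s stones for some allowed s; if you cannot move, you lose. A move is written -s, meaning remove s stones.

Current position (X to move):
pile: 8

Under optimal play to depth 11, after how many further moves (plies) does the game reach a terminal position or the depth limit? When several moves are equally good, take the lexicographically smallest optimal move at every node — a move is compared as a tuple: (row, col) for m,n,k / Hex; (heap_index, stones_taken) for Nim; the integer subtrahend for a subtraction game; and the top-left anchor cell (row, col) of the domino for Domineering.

p1 X@[8]: -1[7]-1 -2[6]+1* -4[4]-1
p2 O@[6]: -1[5]-1* -2[4]-1 -4[2]-1
p3 X@[5]: -1[4]-1 -2[3]+1* -4[1]-1
p4 O@[3]: -1[2]-1* -2[1]-1
p5 X@[2]: -1[1]-1 -2[0]+1*
p6 O@[0] terminal -1; root [8] d11

PV length from [8]: 5 plies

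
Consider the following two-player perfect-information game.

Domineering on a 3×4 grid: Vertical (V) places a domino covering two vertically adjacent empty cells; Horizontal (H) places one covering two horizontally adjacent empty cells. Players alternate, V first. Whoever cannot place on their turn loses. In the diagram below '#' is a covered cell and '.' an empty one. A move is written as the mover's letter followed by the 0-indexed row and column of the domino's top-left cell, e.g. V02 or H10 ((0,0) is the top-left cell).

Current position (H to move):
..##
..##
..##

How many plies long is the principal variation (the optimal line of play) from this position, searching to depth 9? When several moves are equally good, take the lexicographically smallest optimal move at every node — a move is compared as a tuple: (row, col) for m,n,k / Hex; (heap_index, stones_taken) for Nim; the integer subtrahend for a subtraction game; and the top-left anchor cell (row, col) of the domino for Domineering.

PV length from [..##/..##/..##]: 1 ply

p1 H@[..##/..##/..##]: H00[####/..##/..##]-1 H10[..##/####/..##]+1* H20[..##/..##/####]-1
p2 V@[..##/####/..##] terminal -1; root [..##/..##/..##] d9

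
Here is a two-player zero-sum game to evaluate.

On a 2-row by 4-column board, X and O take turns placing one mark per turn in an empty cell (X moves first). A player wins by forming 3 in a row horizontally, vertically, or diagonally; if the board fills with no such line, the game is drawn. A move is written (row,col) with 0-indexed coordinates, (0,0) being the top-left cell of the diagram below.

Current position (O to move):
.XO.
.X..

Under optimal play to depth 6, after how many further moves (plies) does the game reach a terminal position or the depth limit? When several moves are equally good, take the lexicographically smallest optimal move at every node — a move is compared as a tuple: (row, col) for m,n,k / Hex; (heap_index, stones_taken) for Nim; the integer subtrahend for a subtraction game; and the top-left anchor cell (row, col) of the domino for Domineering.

PV length from [.XO./.X..]: 5 plies

p1 O@[.XO./.X..]: (0,0)[OXO./.X..]-1 (0,3)[.XOO/.X..]-1 (1,0)[.XO./OX..]+0* (1,2)[.XO./.XO.]+0 (1,3)[.XO./.X.O]+0
p2 X@[.XO./OX..]: (0,0)[XXO./OX..]+0* (0,3)[.XOX/OX..]+0 (1,2)[.XO./OXX.]+0 (1,3)[.XO./OX.X]+0
p3 O@[XXO./OX..]: (0,3)[XXOO/OX..]+0* (1,2)[XXO./OXO.]+0 (1,3)[XXO./OX.O]+0
p4 X@[XXOO/OX..]: (1,2)[XXOO/OXX.]+0* (1,3)[XXOO/OX.X]+0
p5 O@[XXOO/OXX.]: (1,3)[XXOO/OXXO]+0*
p6 X@[XXOO/OXXO] terminal +0; root [.XO./.X..] d6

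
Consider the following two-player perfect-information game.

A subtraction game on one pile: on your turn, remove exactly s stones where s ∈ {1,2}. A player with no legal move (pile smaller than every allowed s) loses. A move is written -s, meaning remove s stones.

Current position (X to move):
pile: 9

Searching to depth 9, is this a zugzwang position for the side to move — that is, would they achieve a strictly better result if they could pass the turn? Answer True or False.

[9] X move#1: -1:-1/8*, -2:-1/7
[8] O move#2: -1:-1/7, -2:+1/6*
[6] X move#3: -1:-1/5*, -2:-1/4
[5] O move#4: -1:-1/4, -2:+1/3*
[3] X move#5: -1:-1/2*, -2:-1/1
[2] O move#6: -1:-1/1, -2:+1/0*
[0] end (terminal -1, X#7); searched 9 to 9
if X skipped the turn, O would face:
~ [9] O move#1: -1:-1/8*, -2:-1/7
~ [8] X move#2: -1:-1/7, -2:+1/6*
~ [6] O move#3: -1:-1/5*, -2:-1/4
~ [5] X move#4: -1:-1/4, -2:+1/3*
~ [3] O move#5: -1:-1/2*, -2:-1/1
~ [2] X move#6: -1:-1/1, -2:+1/0*
~ [0] end (terminal -1, O#7); searched 9 to 9
compare (X): move=-1 vs pass=+1

zugzwang(9, X) = True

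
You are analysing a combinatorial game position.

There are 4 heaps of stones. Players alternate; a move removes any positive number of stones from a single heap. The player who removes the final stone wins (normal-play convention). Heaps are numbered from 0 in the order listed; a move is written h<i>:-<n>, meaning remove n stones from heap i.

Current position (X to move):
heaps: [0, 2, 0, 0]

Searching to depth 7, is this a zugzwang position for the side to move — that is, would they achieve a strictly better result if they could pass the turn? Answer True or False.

zugzwang((0,2,0,0), X) = False

ply 1, X at (0,2,0,0) | h1:-1=-1→(0,1,0,0); h1:-2=+1→(0,0,0,0)*
ply 2: (0,0,0,0) is terminal -1 (O); from (0,2,0,0) depth 7
suppose X passes — search the same position with O to move:
pass> ply 1, O at (0,2,0,0) | h1:-1=-1→(0,1,0,0); h1:-2=+1→(0,0,0,0)*
pass> ply 2: (0,0,0,0) is terminal -1 (X); from (0,2,0,0) depth 7
for X: play +1, pass -1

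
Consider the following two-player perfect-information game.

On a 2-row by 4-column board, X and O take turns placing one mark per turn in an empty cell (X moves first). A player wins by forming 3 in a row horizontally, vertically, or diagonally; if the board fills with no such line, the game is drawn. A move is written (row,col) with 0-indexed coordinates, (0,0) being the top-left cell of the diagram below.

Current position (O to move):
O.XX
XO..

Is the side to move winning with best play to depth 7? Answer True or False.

O winning at [O.XX/XO..]: False

p1 O@[O.XX/XO..]: (0,1)[OOXX/XO..]+0* (1,2)[O.XX/XOO.]-1 (1,3)[O.XX/XO.O]-1
p2 X@[OOXX/XO..]: (1,2)[OOXX/XOX.]+0* (1,3)[OOXX/XO.X]+0
p3 O@[OOXX/XOX.]: (1,3)[OOXX/XOXO]+0*
p4 X@[OOXX/XOXO] terminal +0; root [O.XX/XO..] d7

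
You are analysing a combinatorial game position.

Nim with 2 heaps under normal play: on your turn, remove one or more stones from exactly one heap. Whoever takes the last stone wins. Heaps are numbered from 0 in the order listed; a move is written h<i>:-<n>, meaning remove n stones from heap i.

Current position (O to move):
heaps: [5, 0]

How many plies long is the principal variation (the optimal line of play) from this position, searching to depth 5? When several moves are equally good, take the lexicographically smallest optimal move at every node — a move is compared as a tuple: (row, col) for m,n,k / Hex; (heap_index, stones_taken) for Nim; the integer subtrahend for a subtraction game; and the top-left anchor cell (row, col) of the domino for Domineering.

PV length from [(5,0)]: 1 ply

ply 1, O at (5,0) | h0:-1=-1→(4,0); h0:-2=-1→(3,0); h0:-3=-1→(2,0); h0:-4=-1→(1,0); h0:-5=+1→(0,0)*
ply 2: (0,0) is terminal -1 (X); from (5,0) depth 5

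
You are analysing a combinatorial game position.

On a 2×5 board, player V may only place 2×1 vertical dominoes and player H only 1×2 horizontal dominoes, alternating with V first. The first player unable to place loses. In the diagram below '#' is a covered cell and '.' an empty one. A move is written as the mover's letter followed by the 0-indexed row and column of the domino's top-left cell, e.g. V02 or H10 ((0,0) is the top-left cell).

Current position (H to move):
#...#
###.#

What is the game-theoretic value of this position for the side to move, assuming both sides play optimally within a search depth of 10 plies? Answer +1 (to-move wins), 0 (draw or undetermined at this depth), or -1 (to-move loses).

value(#...#/###.#, H) = +1

ply 1, H at #...#/###.# | H01=-1→###.#/###.#; H02=+1→#.###/###.#*
ply 2: #.###/###.# is terminal -1 (V); from #...#/###.# depth 10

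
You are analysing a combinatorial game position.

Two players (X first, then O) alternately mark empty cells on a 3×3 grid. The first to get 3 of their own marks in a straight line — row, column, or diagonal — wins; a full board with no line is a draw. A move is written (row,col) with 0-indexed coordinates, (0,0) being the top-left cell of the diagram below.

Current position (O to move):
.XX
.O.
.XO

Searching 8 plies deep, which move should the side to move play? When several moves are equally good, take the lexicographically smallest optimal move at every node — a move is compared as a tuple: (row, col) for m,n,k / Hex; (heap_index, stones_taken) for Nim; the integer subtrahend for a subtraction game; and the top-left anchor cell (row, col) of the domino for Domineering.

O's best at [.XX/.O./.XO]: (0,0)

ply 1, O at .XX/.O./.XO | (0,0)=+1→OXX/.O./.XO*; (1,0)=-1→.XX/OO./.XO; (1,2)=-1→.XX/.OO/.XO; (2,0)=-1→.XX/.O./OXO
ply 2: OXX/.O./.XO is terminal -1 (X); from .XX/.O./.XO depth 8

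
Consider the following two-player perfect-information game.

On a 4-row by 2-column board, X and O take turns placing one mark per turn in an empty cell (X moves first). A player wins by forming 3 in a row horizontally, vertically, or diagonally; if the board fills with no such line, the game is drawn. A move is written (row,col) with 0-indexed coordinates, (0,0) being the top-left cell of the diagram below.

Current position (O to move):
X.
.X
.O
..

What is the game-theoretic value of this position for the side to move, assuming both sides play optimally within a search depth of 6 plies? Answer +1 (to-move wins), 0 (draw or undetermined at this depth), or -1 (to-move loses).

ply 1, O at X./.X/.O/.. | (0,1)=+0→XO/.X/.O/..*; (1,0)=+0→X./OX/.O/..; (2,0)=+0→X./.X/OO/..; (3,0)=+0→X./.X/.O/O.; (3,1)=+0→X./.X/.O/.O
ply 2, X at XO/.X/.O/.. | (1,0)=+0→XO/XX/.O/..*; (2,0)=+0→XO/.X/XO/..; (3,0)=+0→XO/.X/.O/X.; (3,1)=+0→XO/.X/.O/.X
ply 3, O at XO/XX/.O/.. | (2,0)=+0→XO/XX/OO/..*; (3,0)=-1→XO/XX/.O/O.; (3,1)=-1→XO/XX/.O/.O
ply 4, X at XO/XX/OO/.. | (3,0)=+0→XO/XX/OO/X.*; (3,1)=+0→XO/XX/OO/.X
ply 5, O at XO/XX/OO/X. | (3,1)=+0→XO/XX/OO/XO*
ply 6: XO/XX/OO/XO is terminal +0 (X); from X./.X/.O/.. depth 6

value(X./.X/.O/.., O) = 0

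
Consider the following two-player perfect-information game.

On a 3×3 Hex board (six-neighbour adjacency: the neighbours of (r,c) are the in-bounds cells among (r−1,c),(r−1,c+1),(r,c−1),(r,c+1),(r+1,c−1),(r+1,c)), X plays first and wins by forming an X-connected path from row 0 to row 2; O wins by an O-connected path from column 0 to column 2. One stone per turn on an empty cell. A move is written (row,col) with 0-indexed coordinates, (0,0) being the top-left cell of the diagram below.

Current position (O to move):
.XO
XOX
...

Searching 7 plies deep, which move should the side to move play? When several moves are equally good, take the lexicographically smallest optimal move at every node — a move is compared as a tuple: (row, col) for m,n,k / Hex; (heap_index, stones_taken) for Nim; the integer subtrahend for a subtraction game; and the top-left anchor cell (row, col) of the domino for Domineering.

O's best at [.XO/XOX/...]: (2,0)

[.XO/XOX/...] O move#1: (0,0):-1/OXO/XOX/..., (2,0):+1/.XO/XOX/O..*, (2,1):-1/.XO/XOX/.O., (2,2):-1/.XO/XOX/..O
[.XO/XOX/O..] end (terminal -1, X#2); searched .XO/XOX/... to 7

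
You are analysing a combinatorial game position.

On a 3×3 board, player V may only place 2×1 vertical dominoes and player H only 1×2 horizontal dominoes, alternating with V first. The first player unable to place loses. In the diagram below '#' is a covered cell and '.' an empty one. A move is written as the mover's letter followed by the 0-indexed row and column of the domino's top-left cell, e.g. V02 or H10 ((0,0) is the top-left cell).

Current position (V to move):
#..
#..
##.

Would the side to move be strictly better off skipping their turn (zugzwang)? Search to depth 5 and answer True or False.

ply 1, V at #../#../##. | V01=+1→##./##./##.*; V02=+1→#.#/#.#/##.; V12=-1→#../#.#/###
ply 2: ##./##./##. is terminal -1 (H); from #../#../##. depth 5
suppose V passes — search the same position with H to move:
pass> ply 1, H at #../#../##. | H01=-1→###/#../##.; H11=+1→#../###/##.*
pass> ply 2: #../###/##. is terminal -1 (V); from #../#../##. depth 5
for V: play +1, pass -1

zugzwang(#../#../##., V) = False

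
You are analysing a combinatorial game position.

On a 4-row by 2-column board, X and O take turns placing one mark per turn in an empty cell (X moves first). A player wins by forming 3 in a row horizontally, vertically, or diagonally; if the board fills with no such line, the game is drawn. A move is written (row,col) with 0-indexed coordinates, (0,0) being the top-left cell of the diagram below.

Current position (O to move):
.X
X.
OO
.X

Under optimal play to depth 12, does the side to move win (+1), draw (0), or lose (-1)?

[.X/X./OO/.X] O move#1: (0,0):+0/OX/X./OO/.X*, (1,1):+0/.X/XO/OO/.X, (3,0):+0/.X/X./OO/OX
[OX/X./OO/.X] X move#2: (1,1):+0/OX/XX/OO/.X*, (3,0):+0/OX/X./OO/XX
[OX/XX/OO/.X] O move#3: (3,0):+0/OX/XX/OO/OX*
[OX/XX/OO/OX] end (terminal +0, X#4); searched .X/X./OO/.X to 12

value(.X/X./OO/.X, O) = 0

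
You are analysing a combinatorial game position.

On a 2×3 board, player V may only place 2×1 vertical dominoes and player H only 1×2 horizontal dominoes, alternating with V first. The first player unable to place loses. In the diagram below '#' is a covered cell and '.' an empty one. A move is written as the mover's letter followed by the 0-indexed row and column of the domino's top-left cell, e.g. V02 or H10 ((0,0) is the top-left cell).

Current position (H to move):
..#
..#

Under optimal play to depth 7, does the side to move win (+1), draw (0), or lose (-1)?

value(..#/..#, H) = +1

p1 H@[..#/..#]: H00[###/..#]+1* H10[..#/###]+1
p2 V@[###/..#] terminal -1; root [..#/..#] d7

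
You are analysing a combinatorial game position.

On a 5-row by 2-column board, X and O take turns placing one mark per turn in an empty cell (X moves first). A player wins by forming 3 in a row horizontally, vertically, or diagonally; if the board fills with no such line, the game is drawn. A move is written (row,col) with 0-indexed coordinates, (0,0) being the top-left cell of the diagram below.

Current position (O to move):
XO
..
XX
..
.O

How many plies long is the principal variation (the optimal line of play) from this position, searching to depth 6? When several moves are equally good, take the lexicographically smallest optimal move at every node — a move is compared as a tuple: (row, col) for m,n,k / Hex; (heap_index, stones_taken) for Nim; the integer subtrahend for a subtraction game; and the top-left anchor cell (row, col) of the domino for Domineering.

p1 O@[XO/../XX/../.O]: (1,0)[XO/O./XX/../.O]+0* (1,1)[XO/.O/XX/../.O]-1 (3,0)[XO/../XX/O./.O]-1 (3,1)[XO/../XX/.O/.O]-1 (4,0)[XO/../XX/../OO]-1
p2 X@[XO/O./XX/../.O]: (1,1)[XO/OX/XX/../.O]+0* (3,0)[XO/O./XX/X./.O]+0 (3,1)[XO/O./XX/.X/.O]+0 (4,0)[XO/O./XX/../XO]+0
p3 O@[XO/OX/XX/../.O]: (3,0)[XO/OX/XX/O./.O]-1 (3,1)[XO/OX/XX/.O/.O]+0* (4,0)[XO/OX/XX/../OO]-1
p4 X@[XO/OX/XX/.O/.O]: (3,0)[XO/OX/XX/XO/.O]+0* (4,0)[XO/OX/XX/.O/XO]+0
p5 O@[XO/OX/XX/XO/.O]: (4,0)[XO/OX/XX/XO/OO]+0*
p6 X@[XO/OX/XX/XO/OO] terminal +0; root [XO/../XX/../.O] d6

PV length from [XO/../XX/../.O]: 5 plies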